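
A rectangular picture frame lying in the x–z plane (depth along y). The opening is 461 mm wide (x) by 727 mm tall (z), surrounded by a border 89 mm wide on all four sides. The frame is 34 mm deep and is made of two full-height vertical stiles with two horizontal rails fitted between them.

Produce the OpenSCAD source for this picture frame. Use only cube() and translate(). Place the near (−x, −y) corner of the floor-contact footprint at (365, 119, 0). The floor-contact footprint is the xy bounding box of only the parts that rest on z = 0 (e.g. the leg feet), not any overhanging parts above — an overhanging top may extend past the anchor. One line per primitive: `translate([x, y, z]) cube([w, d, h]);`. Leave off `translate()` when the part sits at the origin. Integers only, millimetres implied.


translate([365, 119, 0]) cube([89, 34, 905]);
translate([915, 119, 0]) cube([89, 34, 905]);
translate([454, 119, 0]) cube([461, 34, 89]);
translate([454, 119, 816]) cube([461, 34, 89]);


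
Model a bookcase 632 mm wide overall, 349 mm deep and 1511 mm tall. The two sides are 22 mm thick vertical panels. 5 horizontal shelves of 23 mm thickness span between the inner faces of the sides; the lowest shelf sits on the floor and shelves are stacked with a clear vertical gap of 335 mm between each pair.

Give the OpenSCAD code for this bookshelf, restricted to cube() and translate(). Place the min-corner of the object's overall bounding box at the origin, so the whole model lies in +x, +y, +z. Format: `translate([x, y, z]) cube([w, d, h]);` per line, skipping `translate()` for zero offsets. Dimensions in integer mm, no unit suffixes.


cube([22, 349, 1511]);
translate([610, 0, 0]) cube([22, 349, 1511]);
translate([22, 0, 0]) cube([588, 349, 23]);
translate([22, 0, 358]) cube([588, 349, 23]);
translate([22, 0, 716]) cube([588, 349, 23]);
translate([22, 0, 1074]) cube([588, 349, 23]);
translate([22, 0, 1432]) cube([588, 349, 23]);


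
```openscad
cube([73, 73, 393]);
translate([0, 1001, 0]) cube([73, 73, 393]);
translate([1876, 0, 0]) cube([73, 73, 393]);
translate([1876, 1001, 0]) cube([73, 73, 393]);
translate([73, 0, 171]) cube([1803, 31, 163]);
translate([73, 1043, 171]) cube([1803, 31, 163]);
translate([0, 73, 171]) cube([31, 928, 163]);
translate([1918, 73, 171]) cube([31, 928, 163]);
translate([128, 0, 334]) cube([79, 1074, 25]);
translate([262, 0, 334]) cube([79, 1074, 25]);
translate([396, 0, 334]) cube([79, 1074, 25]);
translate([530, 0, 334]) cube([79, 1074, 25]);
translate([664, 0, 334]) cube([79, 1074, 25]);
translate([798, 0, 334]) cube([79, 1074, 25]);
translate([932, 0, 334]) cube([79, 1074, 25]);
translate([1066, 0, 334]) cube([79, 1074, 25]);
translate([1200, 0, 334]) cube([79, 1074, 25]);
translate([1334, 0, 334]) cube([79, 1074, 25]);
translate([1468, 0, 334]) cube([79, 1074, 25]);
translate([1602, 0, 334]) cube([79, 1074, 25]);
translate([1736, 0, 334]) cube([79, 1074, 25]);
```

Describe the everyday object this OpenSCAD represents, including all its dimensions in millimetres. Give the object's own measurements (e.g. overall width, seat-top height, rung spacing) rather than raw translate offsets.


A bed frame 1949 mm long (x) by 1074 mm wide (y). Four 73×73 mm corner posts, 393 mm tall, at the corners of the footprint. Four rails of 31 mm thickness and 163 mm height run between adjacent posts with their undersides at z = 171 mm, their outer faces flush with the outside of the frame (the two x-running rails run between the posts' inner faces; the two y-running rails run between the posts' inner faces). 13 slats, each 79 mm wide (x) and 25 mm thick, lie across the top of the two x-running rails, running the full 1074 mm width of the frame in y; along x they sit between the end posts with a 55 mm gap after the −x posts and between neighbouring slats, leaving 61 mm before the +x posts.


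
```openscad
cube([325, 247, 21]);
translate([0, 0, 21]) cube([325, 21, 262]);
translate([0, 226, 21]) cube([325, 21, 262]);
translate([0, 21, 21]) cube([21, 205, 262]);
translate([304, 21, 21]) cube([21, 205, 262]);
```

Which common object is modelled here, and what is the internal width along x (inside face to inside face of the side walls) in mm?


An open box. The internal width is 283 mm.

A 325×247 base slab with four walls standing on it — an open box. The base is 325 mm wide and the walls are 21 mm thick, so the internal width is 325 − 2 × 21 = 283 mm.


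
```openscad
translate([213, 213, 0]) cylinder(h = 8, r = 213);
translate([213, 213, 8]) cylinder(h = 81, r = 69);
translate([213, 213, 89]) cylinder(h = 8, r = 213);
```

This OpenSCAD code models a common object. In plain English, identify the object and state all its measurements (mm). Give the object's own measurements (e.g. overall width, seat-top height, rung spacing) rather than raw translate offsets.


A spool: two coaxial disc flanges of radius 213 mm and thickness 8 mm, joined by a core cylinder of radius 69 mm and height 81 mm. The lower flange rests on z = 0 and the three cylinders share a vertical axis.


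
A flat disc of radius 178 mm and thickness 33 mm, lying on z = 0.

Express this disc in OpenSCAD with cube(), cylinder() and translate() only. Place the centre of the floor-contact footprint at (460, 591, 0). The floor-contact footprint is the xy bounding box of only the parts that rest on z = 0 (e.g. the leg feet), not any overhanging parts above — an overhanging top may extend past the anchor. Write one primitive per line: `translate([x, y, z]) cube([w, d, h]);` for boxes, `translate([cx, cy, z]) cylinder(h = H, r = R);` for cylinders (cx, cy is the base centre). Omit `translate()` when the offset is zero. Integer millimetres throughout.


translate([460, 591, 0]) cylinder(h = 33, r = 178);


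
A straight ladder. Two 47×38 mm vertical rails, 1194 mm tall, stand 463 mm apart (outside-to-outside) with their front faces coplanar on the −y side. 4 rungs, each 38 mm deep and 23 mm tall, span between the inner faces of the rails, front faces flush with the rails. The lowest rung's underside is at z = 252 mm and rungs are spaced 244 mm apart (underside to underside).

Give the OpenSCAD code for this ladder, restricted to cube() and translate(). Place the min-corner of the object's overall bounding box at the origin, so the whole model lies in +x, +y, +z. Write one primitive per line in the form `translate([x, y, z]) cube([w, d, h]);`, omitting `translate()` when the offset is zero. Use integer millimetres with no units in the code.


cube([47, 38, 1194]);
translate([416, 0, 0]) cube([47, 38, 1194]);
translate([47, 0, 252]) cube([369, 38, 23]);
translate([47, 0, 496]) cube([369, 38, 23]);
translate([47, 0, 740]) cube([369, 38, 23]);
translate([47, 0, 984]) cube([369, 38, 23]);


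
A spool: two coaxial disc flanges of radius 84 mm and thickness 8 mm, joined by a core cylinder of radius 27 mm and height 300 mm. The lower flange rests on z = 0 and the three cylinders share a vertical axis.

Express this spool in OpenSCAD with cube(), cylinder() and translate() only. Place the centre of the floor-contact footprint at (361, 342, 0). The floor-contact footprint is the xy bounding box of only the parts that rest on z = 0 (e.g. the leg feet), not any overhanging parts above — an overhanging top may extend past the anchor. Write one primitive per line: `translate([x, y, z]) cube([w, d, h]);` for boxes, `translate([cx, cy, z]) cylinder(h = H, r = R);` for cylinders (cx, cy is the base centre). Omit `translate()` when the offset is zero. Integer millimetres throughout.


translate([361, 342, 0]) cylinder(h = 8, r = 84);
translate([361, 342, 8]) cylinder(h = 300, r = 27);
translate([361, 342, 308]) cylinder(h = 8, r = 84);


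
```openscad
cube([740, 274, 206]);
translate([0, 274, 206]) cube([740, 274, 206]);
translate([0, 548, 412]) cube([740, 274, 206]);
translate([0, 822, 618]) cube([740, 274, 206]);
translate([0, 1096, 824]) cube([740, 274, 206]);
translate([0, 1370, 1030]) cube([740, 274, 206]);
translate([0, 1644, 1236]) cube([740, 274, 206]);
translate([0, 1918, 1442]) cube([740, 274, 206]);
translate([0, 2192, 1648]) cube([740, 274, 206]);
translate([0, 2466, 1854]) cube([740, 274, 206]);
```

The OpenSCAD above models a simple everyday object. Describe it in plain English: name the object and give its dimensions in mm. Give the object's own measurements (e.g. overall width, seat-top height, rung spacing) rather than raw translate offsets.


A straight staircase of 10 solid steps. Each step is 740 mm wide (x), 274 mm deep (y, the going) and 206 mm tall (the rise). The first step rests on the floor; each subsequent step sits one going further in +y and one rise higher in +z, directly behind and above the previous step with no overlap.


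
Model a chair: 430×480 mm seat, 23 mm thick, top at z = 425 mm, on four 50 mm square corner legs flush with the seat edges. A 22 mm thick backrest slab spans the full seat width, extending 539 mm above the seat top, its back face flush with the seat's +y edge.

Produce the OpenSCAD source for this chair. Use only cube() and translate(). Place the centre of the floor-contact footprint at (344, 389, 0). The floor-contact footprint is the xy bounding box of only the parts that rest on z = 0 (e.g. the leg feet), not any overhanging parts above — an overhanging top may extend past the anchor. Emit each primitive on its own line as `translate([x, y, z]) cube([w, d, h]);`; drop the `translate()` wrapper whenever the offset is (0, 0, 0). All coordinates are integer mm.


translate([129, 149, 402]) cube([430, 480, 23]);
translate([129, 149, 0]) cube([50, 50, 402]);
translate([509, 149, 0]) cube([50, 50, 402]);
translate([129, 579, 0]) cube([50, 50, 402]);
translate([509, 579, 0]) cube([50, 50, 402]);
translate([129, 607, 425]) cube([430, 22, 539]);


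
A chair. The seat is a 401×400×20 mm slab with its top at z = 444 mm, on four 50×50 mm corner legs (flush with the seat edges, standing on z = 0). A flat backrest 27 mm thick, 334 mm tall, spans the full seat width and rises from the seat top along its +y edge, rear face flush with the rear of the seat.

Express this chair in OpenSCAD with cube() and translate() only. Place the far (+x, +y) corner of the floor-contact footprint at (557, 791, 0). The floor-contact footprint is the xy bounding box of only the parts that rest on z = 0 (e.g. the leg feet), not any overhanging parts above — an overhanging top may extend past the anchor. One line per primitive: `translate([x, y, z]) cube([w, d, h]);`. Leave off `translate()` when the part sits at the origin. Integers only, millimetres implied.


translate([156, 391, 424]) cube([401, 400, 20]);
translate([156, 391, 0]) cube([50, 50, 424]);
translate([507, 391, 0]) cube([50, 50, 424]);
translate([156, 741, 0]) cube([50, 50, 424]);
translate([507, 741, 0]) cube([50, 50, 424]);
translate([156, 764, 444]) cube([401, 27, 334]);


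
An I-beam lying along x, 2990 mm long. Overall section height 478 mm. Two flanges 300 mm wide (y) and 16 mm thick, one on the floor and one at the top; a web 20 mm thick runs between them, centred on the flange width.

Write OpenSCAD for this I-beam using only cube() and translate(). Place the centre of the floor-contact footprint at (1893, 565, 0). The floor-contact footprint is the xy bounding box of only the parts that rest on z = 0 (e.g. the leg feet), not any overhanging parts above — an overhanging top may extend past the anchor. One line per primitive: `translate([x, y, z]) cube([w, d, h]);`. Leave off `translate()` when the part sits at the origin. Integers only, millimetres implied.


translate([398, 415, 0]) cube([2990, 300, 16]);
translate([398, 555, 16]) cube([2990, 20, 446]);
translate([398, 415, 462]) cube([2990, 300, 16]);


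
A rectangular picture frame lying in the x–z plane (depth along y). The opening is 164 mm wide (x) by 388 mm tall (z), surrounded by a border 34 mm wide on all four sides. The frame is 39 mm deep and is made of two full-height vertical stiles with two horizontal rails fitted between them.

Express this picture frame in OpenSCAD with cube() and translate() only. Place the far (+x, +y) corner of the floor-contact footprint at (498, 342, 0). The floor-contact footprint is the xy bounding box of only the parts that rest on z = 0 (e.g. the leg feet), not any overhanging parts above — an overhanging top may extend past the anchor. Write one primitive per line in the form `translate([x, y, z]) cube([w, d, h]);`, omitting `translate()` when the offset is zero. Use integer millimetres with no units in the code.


translate([266, 303, 0]) cube([34, 39, 456]);
translate([464, 303, 0]) cube([34, 39, 456]);
translate([300, 303, 0]) cube([164, 39, 34]);
translate([300, 303, 422]) cube([164, 39, 34]);


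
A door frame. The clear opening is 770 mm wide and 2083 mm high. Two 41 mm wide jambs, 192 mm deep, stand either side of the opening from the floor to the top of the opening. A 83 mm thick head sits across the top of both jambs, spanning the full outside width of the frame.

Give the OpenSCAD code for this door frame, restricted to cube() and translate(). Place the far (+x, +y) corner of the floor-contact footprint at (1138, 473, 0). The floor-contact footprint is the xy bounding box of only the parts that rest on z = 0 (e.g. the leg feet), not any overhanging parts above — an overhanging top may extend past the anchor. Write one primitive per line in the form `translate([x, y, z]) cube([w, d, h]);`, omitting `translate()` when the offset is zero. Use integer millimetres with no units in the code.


translate([286, 281, 0]) cube([41, 192, 2083]);
translate([1097, 281, 0]) cube([41, 192, 2083]);
translate([286, 281, 2083]) cube([852, 192, 83]);


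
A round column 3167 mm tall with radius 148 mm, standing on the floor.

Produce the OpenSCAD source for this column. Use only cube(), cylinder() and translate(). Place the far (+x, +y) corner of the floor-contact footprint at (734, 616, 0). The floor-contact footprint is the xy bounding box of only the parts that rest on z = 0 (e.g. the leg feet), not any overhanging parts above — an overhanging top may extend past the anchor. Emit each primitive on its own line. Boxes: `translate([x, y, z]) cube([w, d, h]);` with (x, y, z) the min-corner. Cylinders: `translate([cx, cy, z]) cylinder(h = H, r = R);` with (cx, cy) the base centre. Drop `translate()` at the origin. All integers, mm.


translate([586, 468, 0]) cylinder(h = 3167, r = 148);


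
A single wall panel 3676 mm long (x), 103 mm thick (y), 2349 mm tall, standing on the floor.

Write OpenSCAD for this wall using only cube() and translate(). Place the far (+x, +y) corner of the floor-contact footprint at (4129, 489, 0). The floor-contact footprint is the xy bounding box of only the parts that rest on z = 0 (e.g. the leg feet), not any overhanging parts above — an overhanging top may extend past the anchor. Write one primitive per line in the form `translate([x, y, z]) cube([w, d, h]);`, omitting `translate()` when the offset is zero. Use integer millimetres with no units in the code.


translate([453, 386, 0]) cube([3676, 103, 2349]);


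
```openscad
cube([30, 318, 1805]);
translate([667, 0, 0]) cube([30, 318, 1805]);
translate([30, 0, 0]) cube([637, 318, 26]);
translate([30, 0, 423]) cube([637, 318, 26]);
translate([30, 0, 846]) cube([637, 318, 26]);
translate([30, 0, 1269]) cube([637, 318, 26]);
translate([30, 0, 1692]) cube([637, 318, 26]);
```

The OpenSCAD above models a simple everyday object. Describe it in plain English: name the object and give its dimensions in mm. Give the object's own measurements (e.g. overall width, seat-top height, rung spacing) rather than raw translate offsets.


An open bookshelf. Two side panels, each 30 mm thick, 318 mm deep and 1805 mm tall, stand 697 mm apart (outside-to-outside). Between them sit 5 shelves, each 26 mm thick and 318 mm deep, spanning the full gap between the sides. The bottom shelf rests on the floor (its underside at z = 0) and the clear gap between one shelf's top and the next shelf's underside is 397 mm.


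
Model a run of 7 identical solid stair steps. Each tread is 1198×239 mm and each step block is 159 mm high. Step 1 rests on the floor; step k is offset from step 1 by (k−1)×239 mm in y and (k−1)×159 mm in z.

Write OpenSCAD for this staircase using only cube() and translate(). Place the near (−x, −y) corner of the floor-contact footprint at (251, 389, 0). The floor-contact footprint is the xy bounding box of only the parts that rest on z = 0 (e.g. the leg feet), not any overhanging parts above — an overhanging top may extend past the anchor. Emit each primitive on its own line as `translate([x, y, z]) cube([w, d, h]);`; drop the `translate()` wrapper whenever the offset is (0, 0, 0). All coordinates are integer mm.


translate([251, 389, 0]) cube([1198, 239, 159]);
translate([251, 628, 159]) cube([1198, 239, 159]);
translate([251, 867, 318]) cube([1198, 239, 159]);
translate([251, 1106, 477]) cube([1198, 239, 159]);
translate([251, 1345, 636]) cube([1198, 239, 159]);
translate([251, 1584, 795]) cube([1198, 239, 159]);
translate([251, 1823, 954]) cube([1198, 239, 159]);


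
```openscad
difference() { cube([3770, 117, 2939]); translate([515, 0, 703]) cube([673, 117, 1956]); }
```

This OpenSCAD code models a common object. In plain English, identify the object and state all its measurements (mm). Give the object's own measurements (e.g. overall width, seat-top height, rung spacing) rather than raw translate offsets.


A wall 3770 mm long (x), 117 mm thick (y), 2939 mm tall, with a rectangular window opening cut through it. The opening is 673 mm wide and 1956 mm tall; its sill is at z = 703 mm and its near (−x) edge is 515 mm from the wall's −x end. The opening passes through the full wall thickness.


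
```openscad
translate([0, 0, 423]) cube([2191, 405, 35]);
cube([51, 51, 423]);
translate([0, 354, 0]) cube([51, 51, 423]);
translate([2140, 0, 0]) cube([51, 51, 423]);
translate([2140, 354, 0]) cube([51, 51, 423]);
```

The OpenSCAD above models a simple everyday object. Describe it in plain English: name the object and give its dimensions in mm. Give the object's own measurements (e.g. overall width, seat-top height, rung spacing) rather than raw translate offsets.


A bench: a 2191×405 mm seat slab, 35 mm thick, top at z = 458 mm, on four 51×51 mm square legs flush with the seat corners and standing on z = 0.


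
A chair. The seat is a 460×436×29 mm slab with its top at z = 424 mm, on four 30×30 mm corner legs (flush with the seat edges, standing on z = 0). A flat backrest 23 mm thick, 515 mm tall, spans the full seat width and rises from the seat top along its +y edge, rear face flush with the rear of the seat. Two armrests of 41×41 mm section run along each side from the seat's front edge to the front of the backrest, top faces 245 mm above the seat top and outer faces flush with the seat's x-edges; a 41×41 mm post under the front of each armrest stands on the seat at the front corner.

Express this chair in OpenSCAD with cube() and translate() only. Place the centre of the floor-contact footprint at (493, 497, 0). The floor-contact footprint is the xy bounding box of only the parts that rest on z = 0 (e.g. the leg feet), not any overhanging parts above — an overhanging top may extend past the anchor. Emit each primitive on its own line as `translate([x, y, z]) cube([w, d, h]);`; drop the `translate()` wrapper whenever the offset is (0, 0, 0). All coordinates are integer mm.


translate([263, 279, 395]) cube([460, 436, 29]);
translate([263, 279, 0]) cube([30, 30, 395]);
translate([693, 279, 0]) cube([30, 30, 395]);
translate([263, 685, 0]) cube([30, 30, 395]);
translate([693, 685, 0]) cube([30, 30, 395]);
translate([263, 692, 424]) cube([460, 23, 515]);
translate([263, 279, 628]) cube([41, 413, 41]);
translate([682, 279, 628]) cube([41, 413, 41]);
translate([263, 279, 424]) cube([41, 41, 204]);
translate([682, 279, 424]) cube([41, 41, 204]);


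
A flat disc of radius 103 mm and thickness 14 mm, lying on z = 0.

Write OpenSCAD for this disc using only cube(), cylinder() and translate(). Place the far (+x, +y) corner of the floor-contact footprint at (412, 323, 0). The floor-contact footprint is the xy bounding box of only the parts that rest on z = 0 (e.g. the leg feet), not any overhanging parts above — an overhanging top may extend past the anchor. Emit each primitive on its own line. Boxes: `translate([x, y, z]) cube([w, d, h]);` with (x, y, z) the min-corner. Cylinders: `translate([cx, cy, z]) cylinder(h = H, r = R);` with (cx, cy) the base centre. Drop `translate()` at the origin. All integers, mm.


translate([309, 220, 0]) cylinder(h = 14, r = 103);


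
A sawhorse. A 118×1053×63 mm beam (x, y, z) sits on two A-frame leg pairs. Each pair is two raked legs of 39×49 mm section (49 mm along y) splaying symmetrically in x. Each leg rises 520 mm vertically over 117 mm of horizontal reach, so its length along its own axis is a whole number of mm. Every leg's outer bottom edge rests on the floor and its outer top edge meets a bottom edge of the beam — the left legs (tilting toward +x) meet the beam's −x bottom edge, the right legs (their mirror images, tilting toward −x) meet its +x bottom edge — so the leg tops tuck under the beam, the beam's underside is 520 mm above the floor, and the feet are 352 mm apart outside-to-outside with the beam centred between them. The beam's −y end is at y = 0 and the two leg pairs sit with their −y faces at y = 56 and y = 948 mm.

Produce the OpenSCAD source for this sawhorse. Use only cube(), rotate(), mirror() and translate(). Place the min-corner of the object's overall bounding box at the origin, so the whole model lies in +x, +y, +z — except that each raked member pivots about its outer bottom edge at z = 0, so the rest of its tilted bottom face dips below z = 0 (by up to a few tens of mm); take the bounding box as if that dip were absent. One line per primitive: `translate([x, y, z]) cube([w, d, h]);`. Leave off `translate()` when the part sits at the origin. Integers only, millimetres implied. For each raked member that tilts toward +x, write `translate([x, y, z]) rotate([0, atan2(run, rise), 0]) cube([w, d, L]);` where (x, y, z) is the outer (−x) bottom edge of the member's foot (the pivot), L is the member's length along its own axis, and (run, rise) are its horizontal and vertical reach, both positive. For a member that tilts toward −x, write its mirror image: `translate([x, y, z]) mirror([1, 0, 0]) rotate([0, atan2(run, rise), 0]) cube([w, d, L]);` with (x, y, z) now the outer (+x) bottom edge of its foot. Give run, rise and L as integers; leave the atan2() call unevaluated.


// leg length = √(117² + 520²) = 533
// right-leg outer foot x = 2·117 + 118 = 352
// beam min-corner = (117, 0, 520)
translate([117, 0, 520]) cube([118, 1053, 63]);
translate([0, 56, 0]) rotate([0, atan2(117, 520), 0]) cube([39, 49, 533]);
translate([352, 56, 0]) mirror([1, 0, 0]) rotate([0, atan2(117, 520), 0]) cube([39, 49, 533]);
translate([0, 948, 0]) rotate([0, atan2(117, 520), 0]) cube([39, 49, 533]);
translate([352, 948, 0]) mirror([1, 0, 0]) rotate([0, atan2(117, 520), 0]) cube([39, 49, 533]);


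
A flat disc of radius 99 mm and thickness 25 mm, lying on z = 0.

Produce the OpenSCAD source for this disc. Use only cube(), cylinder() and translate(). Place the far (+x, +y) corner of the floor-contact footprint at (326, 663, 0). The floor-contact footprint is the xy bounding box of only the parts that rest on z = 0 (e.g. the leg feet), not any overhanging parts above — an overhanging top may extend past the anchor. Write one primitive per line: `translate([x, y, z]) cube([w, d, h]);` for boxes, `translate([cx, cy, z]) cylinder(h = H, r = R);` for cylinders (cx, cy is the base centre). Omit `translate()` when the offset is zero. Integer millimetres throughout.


translate([227, 564, 0]) cylinder(h = 25, r = 99);


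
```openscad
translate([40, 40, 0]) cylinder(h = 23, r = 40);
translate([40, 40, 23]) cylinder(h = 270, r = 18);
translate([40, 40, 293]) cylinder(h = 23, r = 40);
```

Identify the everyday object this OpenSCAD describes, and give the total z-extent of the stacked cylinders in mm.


A spool. The overall height is 316 mm.

Three coaxial cylinders, large–small–large — a spool. Two 23 mm flanges and a 270 mm core give 23 + 270 + 23 = 316 mm.


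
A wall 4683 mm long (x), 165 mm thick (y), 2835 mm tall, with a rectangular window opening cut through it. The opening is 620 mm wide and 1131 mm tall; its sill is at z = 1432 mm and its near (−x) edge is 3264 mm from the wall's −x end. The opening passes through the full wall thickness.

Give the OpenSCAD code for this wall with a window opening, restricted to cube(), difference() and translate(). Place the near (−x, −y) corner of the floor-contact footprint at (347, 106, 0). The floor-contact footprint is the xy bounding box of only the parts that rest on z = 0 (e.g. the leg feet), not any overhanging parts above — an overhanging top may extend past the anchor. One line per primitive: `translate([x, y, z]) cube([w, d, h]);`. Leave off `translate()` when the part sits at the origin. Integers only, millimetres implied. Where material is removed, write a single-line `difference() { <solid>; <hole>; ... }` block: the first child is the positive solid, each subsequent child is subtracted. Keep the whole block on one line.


difference() { translate([347, 106, 0]) cube([4683, 165, 2835]); translate([3611, 106, 1432]) cube([620, 165, 1131]); }


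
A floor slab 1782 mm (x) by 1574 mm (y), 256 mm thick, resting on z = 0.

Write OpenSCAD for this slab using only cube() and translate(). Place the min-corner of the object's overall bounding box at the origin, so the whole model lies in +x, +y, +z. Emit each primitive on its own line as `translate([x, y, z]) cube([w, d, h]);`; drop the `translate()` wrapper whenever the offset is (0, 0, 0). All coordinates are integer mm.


cube([1782, 1574, 256]);


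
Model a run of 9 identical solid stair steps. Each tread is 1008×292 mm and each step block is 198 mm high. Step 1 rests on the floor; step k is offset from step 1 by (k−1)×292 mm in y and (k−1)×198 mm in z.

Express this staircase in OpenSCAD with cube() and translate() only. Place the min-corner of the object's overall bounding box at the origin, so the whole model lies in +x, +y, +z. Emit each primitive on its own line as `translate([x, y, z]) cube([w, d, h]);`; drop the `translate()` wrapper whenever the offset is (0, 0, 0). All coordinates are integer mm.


cube([1008, 292, 198]);
translate([0, 292, 198]) cube([1008, 292, 198]);
translate([0, 584, 396]) cube([1008, 292, 198]);
translate([0, 876, 594]) cube([1008, 292, 198]);
translate([0, 1168, 792]) cube([1008, 292, 198]);
translate([0, 1460, 990]) cube([1008, 292, 198]);
translate([0, 1752, 1188]) cube([1008, 292, 198]);
translate([0, 2044, 1386]) cube([1008, 292, 198]);
translate([0, 2336, 1584]) cube([1008, 292, 198]);


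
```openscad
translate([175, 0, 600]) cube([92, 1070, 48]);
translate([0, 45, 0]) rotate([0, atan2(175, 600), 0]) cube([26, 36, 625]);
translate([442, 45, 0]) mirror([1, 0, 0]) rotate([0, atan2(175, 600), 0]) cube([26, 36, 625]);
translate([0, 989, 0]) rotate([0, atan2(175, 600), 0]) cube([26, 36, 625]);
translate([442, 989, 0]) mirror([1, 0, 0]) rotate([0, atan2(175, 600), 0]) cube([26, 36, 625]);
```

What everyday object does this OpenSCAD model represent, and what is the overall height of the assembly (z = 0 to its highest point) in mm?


A sawhorse. The overall height is 648 mm.

A beam across two mirrored pairs of raked legs — a sawhorse. The beam's underside is at z = 600 (matching the legs' vertical rise in atan2(175, 600)) and the beam is 48 mm tall, so its top is at 600 + 48 = 648 mm. The raked legs top out at the beam's underside, so that is the highest point.


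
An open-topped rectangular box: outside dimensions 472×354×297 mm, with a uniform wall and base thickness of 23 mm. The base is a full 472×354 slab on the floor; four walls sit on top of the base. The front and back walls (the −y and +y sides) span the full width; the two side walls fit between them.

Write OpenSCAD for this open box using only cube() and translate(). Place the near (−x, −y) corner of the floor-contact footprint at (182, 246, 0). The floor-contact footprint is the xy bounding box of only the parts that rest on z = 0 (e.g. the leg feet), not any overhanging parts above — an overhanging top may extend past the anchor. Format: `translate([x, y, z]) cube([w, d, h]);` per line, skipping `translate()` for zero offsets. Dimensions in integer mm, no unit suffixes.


translate([182, 246, 0]) cube([472, 354, 23]);
translate([182, 246, 23]) cube([472, 23, 274]);
translate([182, 577, 23]) cube([472, 23, 274]);
translate([182, 269, 23]) cube([23, 308, 274]);
translate([631, 269, 23]) cube([23, 308, 274]);


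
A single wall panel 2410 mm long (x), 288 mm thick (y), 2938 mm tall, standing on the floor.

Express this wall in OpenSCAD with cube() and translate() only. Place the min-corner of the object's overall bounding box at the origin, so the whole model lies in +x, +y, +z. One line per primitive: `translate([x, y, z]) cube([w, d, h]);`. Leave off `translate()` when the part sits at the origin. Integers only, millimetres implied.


cube([2410, 288, 2938]);


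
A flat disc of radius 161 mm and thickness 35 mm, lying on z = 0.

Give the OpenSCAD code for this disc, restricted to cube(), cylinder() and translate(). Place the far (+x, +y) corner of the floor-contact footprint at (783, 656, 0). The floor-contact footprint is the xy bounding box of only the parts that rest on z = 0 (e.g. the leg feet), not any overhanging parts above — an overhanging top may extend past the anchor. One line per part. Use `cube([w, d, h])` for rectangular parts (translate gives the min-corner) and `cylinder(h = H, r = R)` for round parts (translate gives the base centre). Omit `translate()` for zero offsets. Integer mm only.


translate([622, 495, 0]) cylinder(h = 35, r = 161);


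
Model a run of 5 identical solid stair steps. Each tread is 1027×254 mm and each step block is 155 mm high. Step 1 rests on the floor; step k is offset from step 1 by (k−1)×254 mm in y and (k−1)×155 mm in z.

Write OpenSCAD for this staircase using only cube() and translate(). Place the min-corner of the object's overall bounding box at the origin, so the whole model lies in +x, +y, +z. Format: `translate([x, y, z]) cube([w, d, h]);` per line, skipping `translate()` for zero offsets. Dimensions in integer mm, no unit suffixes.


cube([1027, 254, 155]);
translate([0, 254, 155]) cube([1027, 254, 155]);
translate([0, 508, 310]) cube([1027, 254, 155]);
translate([0, 762, 465]) cube([1027, 254, 155]);
translate([0, 1016, 620]) cube([1027, 254, 155]);


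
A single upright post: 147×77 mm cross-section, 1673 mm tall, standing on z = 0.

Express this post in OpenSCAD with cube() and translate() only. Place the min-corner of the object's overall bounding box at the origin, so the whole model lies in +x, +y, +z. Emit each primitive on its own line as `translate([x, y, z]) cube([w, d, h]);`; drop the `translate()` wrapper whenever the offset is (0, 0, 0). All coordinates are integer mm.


cube([147, 77, 1673]);


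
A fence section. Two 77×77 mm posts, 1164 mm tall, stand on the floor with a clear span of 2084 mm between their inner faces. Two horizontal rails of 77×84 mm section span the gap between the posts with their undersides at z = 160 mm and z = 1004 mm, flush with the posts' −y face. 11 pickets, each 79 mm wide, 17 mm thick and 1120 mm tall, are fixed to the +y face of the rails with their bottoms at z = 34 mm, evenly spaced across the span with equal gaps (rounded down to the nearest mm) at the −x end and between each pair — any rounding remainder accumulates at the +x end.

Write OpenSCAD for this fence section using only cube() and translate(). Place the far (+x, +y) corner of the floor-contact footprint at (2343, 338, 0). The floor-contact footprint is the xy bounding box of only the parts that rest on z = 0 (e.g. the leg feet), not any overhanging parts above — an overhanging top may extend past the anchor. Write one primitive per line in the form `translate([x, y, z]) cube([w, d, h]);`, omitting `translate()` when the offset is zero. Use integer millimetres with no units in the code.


translate([105, 261, 0]) cube([77, 77, 1164]);
translate([2266, 261, 0]) cube([77, 77, 1164]);
translate([182, 261, 160]) cube([2084, 77, 84]);
translate([182, 261, 1004]) cube([2084, 77, 84]);
translate([283, 338, 34]) cube([79, 17, 1120]);
translate([463, 338, 34]) cube([79, 17, 1120]);
translate([643, 338, 34]) cube([79, 17, 1120]);
translate([823, 338, 34]) cube([79, 17, 1120]);
translate([1003, 338, 34]) cube([79, 17, 1120]);
translate([1183, 338, 34]) cube([79, 17, 1120]);
translate([1363, 338, 34]) cube([79, 17, 1120]);
translate([1543, 338, 34]) cube([79, 17, 1120]);
translate([1723, 338, 34]) cube([79, 17, 1120]);
translate([1903, 338, 34]) cube([79, 17, 1120]);
translate([2083, 338, 34]) cube([79, 17, 1120]);


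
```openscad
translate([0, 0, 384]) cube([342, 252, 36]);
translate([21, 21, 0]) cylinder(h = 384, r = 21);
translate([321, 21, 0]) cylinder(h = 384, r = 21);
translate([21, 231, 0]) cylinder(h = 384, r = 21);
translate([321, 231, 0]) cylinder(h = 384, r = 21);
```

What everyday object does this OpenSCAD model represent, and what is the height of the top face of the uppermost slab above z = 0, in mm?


A stool. The seat height is 420 mm.

A 342×252×36 slab at z = 384 on four corner cylinders — a stool. The seat top is 384 + 36 = 420 mm.


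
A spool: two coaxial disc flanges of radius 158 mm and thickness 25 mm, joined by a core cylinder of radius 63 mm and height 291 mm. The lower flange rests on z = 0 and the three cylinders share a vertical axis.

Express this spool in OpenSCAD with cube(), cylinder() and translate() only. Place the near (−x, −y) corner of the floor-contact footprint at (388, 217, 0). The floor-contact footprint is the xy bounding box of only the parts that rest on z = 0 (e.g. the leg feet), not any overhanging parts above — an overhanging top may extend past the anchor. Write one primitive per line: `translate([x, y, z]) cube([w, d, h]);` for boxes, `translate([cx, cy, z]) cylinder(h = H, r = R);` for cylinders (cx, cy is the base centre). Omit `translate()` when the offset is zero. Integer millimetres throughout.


translate([546, 375, 0]) cylinder(h = 25, r = 158);
translate([546, 375, 25]) cylinder(h = 291, r = 63);
translate([546, 375, 316]) cylinder(h = 25, r = 158);


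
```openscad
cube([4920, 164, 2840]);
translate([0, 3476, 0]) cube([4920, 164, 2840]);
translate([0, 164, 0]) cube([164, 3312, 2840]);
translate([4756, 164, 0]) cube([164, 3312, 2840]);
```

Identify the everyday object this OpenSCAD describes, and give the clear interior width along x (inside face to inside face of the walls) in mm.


A house (or room) frame. The interior width is 4592 mm.

Four 2840 mm walls enclosing a rectangle with no floor or roof — a room or house frame. Outside width is 4920 mm and wall thickness is 164 mm, so the interior width is 4920 − 2 × 164 = 4592 mm.


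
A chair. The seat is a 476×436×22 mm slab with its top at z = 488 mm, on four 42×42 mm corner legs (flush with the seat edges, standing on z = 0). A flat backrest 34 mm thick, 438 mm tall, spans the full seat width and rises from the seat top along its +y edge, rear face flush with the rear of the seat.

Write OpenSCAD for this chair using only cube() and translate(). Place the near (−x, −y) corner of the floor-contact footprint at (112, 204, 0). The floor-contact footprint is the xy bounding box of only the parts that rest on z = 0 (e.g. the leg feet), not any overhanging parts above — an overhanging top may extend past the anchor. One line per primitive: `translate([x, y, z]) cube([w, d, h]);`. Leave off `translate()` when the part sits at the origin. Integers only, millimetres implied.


// leg_h = 488 - 22 = 466
translate([112, 204, 466]) cube([476, 436, 22]);
translate([112, 204, 0]) cube([42, 42, 466]);
translate([546, 204, 0]) cube([42, 42, 466]);
translate([112, 598, 0]) cube([42, 42, 466]);
translate([546, 598, 0]) cube([42, 42, 466]);
translate([112, 606, 488]) cube([476, 34, 438]);


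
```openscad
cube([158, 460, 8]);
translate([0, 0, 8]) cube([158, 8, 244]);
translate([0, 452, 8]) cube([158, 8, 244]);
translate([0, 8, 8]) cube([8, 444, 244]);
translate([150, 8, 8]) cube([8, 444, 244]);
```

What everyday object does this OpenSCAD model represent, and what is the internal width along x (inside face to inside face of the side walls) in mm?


An open box. The internal width is 142 mm.

A 158×460 base slab with four walls standing on it — an open box. The base is 158 mm wide and the walls are 8 mm thick, so the internal width is 158 − 2 × 8 = 142 mm.


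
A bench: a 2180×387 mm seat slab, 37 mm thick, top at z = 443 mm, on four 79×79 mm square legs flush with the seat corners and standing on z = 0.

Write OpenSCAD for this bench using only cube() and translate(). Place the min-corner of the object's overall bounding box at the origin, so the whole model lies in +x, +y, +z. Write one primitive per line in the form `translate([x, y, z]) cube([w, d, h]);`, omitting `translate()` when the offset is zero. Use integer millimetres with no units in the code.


translate([0, 0, 406]) cube([2180, 387, 37]);
cube([79, 79, 406]);
translate([0, 308, 0]) cube([79, 79, 406]);
translate([2101, 0, 0]) cube([79, 79, 406]);
translate([2101, 308, 0]) cube([79, 79, 406]);


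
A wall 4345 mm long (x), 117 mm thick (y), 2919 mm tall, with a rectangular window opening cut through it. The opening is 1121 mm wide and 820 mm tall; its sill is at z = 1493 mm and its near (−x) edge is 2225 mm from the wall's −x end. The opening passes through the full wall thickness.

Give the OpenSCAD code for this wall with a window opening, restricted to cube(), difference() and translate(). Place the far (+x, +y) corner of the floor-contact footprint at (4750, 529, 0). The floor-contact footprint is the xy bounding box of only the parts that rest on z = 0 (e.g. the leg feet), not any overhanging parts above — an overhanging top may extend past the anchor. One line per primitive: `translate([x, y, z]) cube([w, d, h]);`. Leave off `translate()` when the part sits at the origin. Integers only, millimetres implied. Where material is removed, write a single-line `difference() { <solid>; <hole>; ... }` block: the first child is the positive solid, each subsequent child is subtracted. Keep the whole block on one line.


difference() { translate([405, 412, 0]) cube([4345, 117, 2919]); translate([2630, 412, 1493]) cube([1121, 117, 820]); }


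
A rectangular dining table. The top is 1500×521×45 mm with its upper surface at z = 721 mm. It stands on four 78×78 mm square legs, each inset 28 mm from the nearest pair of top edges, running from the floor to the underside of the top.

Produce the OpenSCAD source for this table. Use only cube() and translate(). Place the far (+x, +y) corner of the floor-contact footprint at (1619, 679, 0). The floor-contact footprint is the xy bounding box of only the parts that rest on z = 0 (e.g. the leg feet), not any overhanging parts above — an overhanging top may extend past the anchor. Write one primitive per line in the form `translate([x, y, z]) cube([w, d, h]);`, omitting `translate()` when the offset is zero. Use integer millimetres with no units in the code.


translate([147, 186, 676]) cube([1500, 521, 45]);
translate([175, 214, 0]) cube([78, 78, 676]);
translate([1541, 214, 0]) cube([78, 78, 676]);
translate([175, 601, 0]) cube([78, 78, 676]);
translate([1541, 601, 0]) cube([78, 78, 676]);


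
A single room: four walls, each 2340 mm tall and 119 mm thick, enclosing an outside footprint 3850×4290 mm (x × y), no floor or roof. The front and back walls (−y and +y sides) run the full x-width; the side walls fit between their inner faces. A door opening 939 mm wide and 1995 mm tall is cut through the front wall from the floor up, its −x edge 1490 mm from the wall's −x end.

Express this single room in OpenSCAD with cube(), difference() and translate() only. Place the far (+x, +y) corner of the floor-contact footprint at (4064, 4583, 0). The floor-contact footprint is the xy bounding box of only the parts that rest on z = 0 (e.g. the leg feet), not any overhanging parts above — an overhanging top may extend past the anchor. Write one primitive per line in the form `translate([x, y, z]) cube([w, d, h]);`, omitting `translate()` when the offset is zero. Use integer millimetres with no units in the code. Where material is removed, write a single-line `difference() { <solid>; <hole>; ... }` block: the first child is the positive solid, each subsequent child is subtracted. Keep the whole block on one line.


difference() { translate([214, 293, 0]) cube([3850, 119, 2340]); translate([1704, 293, 0]) cube([939, 119, 1995]); }
translate([214, 4464, 0]) cube([3850, 119, 2340]);
translate([214, 412, 0]) cube([119, 4052, 2340]);
translate([3945, 412, 0]) cube([119, 4052, 2340]);
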